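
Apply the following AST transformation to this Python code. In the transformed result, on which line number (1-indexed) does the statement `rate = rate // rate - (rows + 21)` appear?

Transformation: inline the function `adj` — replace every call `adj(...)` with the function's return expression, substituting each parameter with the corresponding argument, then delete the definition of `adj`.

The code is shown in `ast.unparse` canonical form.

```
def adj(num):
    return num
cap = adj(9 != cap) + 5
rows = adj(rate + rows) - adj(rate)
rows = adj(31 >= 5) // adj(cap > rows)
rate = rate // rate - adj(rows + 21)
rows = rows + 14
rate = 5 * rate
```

Transformed code:
cap = (9 != cap) + 5
rows = rate + rows - rate
rows = (31 >= 5) // (cap > rows)
rate = rate // rate - (rows + 21)
rows = rows + 14
rate = 5 * rate

4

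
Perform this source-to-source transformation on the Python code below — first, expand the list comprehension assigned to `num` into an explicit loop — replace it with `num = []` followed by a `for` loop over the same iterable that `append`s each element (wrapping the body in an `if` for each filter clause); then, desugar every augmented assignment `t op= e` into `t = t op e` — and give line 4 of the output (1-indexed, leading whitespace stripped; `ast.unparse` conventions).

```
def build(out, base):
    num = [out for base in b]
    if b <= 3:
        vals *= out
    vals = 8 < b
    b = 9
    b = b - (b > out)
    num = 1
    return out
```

num.append(out)

Transformed code:
def build(out, base):
    num = []
    for base in b:
        num.append(out)
    if b <= 3:
        vals = vals * out
    vals = 8 < b
    b = 9
    b = b - (b > out)
    num = 1
    return out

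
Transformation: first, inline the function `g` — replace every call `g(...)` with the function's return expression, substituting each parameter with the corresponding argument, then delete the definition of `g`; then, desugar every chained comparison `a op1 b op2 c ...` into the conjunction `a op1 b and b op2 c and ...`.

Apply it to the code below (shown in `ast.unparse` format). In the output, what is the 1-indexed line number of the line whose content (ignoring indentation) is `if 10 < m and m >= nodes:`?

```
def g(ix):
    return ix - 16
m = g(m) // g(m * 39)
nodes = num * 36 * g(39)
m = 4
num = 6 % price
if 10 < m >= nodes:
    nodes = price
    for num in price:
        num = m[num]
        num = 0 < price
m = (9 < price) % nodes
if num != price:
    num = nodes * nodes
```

5

Transformed code:
m = (m - 16) // (m * 39 - 16)
nodes = num * 36 * (39 - 16)
m = 4
num = 6 % price
if 10 < m and m >= nodes:
    nodes = price
    for num in price:
        num = m[num]
        num = 0 < price
m = (9 < price) % nodes
if num != price:
    num = nodes * nodes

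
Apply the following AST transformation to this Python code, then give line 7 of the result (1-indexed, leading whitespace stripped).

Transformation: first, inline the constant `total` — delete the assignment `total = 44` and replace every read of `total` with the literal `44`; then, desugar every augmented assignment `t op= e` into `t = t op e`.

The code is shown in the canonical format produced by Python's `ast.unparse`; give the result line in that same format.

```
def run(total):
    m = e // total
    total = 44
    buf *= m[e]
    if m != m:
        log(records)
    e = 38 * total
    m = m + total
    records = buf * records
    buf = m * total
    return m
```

m = m + 44

Transformed code:
def run(total):
    m = e // 44
    buf = buf * m[e]
    if m != m:
        log(records)
    e = 38 * 44
    m = m + 44
    records = buf * records
    buf = m * 44
    return m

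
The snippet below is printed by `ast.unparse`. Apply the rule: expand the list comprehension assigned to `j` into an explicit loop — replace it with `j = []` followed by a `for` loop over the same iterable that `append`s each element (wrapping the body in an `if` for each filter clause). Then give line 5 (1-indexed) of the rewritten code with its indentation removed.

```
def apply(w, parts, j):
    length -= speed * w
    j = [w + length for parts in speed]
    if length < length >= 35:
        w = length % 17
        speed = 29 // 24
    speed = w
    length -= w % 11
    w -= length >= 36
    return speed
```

j.append(w + length)

Transformed code:
def apply(w, parts, j):
    length -= speed * w
    j = []
    for parts in speed:
        j.append(w + length)
    if length < length >= 35:
        w = length % 17
        speed = 29 // 24
    speed = w
    length -= w % 11
    w -= length >= 36
    return speed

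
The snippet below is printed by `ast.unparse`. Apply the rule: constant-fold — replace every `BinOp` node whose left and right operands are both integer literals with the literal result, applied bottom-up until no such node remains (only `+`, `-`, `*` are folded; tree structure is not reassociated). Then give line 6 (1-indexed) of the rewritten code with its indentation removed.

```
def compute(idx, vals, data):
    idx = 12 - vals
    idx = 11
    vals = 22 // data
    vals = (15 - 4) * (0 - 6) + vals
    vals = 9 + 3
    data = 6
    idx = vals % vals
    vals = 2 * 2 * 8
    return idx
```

vals = 12

Transformed code:
def compute(idx, vals, data):
    idx = 12 - vals
    idx = 11
    vals = 22 // data
    vals = -66 + vals
    vals = 12
    data = 6
    idx = vals % vals
    vals = 32
    return idx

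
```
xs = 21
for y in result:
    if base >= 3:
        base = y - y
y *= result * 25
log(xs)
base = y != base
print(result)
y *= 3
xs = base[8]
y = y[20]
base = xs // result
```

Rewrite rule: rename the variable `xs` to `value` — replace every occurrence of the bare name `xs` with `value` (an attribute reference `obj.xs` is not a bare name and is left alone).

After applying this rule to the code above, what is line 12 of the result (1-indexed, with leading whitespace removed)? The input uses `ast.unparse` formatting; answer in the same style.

Transformed code:
value = 21
for y in result:
    if base >= 3:
        base = y - y
y *= result * 25
log(value)
base = y != base
print(result)
y *= 3
value = base[8]
y = y[20]
base = value // result

base = value // result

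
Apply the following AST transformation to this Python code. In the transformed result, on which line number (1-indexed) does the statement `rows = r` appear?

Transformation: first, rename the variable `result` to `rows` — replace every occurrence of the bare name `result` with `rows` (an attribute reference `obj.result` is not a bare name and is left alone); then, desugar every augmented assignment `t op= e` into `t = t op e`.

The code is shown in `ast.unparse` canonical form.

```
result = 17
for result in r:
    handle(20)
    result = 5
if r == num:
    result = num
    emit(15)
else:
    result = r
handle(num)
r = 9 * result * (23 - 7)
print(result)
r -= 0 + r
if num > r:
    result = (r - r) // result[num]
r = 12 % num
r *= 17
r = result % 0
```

9

Transformed code:
rows = 17
for rows in r:
    handle(20)
    rows = 5
if r == num:
    rows = num
    emit(15)
else:
    rows = r
handle(num)
r = 9 * rows * (23 - 7)
print(rows)
r = r - (0 + r)
if num > r:
    rows = (r - r) // rows[num]
r = 12 % num
r = r * 17
r = rows % 0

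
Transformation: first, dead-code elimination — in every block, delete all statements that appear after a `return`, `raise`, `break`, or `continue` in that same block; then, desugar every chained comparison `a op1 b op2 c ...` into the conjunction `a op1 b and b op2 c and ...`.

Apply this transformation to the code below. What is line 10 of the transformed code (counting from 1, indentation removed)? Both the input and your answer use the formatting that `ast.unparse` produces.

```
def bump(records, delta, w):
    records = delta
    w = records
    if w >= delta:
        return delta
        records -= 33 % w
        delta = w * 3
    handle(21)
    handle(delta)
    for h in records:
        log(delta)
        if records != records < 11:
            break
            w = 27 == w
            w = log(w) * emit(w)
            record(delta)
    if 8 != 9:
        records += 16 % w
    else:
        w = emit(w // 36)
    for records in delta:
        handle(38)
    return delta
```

Transformed code:
def bump(records, delta, w):
    records = delta
    w = records
    if w >= delta:
        return delta
    handle(21)
    handle(delta)
    for h in records:
        log(delta)
        if records != records and records < 11:
            break
    if 8 != 9:
        records += 16 % w
    else:
        w = emit(w // 36)
    for records in delta:
        handle(38)
    return delta

if records != records and records < 11:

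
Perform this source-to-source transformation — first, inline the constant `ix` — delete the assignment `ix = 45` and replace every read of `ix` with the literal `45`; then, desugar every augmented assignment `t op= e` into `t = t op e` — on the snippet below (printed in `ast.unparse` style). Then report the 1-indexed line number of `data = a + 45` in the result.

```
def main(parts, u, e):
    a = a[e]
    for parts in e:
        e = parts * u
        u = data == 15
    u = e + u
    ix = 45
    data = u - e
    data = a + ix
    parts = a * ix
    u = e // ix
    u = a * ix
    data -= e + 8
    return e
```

8

Transformed code:
def main(parts, u, e):
    a = a[e]
    for parts in e:
        e = parts * u
        u = data == 15
    u = e + u
    data = u - e
    data = a + 45
    parts = a * 45
    u = e // 45
    u = a * 45
    data = data - (e + 8)
    return e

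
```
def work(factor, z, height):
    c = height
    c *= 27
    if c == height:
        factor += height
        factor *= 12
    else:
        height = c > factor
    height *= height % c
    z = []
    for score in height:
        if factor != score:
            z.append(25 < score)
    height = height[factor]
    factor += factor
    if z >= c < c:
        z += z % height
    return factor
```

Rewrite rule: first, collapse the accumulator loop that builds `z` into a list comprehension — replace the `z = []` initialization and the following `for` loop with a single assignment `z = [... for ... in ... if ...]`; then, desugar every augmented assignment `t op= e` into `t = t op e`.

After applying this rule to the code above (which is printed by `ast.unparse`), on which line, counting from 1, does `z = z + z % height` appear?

Transformed code:
def work(factor, z, height):
    c = height
    c = c * 27
    if c == height:
        factor = factor + height
        factor = factor * 12
    else:
        height = c > factor
    height = height * (height % c)
    z = [25 < score for score in height if factor != score]
    height = height[factor]
    factor = factor + factor
    if z >= c < c:
        z = z + z % height
    return factor

14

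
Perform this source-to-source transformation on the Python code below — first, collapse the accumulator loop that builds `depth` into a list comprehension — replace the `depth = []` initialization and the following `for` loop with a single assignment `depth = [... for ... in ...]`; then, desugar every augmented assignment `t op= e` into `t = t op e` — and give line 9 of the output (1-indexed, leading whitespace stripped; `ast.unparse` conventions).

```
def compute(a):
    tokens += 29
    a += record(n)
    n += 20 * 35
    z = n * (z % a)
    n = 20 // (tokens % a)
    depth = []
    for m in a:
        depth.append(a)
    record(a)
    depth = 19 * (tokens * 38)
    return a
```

Transformed code:
def compute(a):
    tokens = tokens + 29
    a = a + record(n)
    n = n + 20 * 35
    z = n * (z % a)
    n = 20 // (tokens % a)
    depth = [a for m in a]
    record(a)
    depth = 19 * (tokens * 38)
    return a

depth = 19 * (tokens * 38)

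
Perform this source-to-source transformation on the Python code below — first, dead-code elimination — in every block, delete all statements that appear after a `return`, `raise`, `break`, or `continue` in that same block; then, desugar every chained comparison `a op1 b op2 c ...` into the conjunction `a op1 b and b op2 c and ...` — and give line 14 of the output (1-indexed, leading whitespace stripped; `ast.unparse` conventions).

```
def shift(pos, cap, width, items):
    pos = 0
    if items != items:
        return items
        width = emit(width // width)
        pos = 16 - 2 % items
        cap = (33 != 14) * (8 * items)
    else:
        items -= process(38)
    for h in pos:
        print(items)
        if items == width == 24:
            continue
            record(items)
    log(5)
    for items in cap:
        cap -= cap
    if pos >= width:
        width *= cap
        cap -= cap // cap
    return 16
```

if pos >= width:

Transformed code:
def shift(pos, cap, width, items):
    pos = 0
    if items != items:
        return items
    else:
        items -= process(38)
    for h in pos:
        print(items)
        if items == width and width == 24:
            continue
    log(5)
    for items in cap:
        cap -= cap
    if pos >= width:
        width *= cap
        cap -= cap // cap
    return 16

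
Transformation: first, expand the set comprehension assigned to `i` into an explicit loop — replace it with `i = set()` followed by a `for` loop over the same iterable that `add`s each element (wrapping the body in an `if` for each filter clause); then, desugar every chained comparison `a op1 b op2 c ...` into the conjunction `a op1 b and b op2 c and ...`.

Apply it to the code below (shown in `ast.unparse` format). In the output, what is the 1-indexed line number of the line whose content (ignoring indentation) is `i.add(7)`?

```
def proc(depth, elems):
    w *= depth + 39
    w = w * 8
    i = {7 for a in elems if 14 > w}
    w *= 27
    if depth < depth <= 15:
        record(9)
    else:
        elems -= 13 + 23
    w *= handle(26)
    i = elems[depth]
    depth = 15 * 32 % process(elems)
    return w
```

Transformed code:
def proc(depth, elems):
    w *= depth + 39
    w = w * 8
    i = set()
    for a in elems:
        if 14 > w:
            i.add(7)
    w *= 27
    if depth < depth and depth <= 15:
        record(9)
    else:
        elems -= 13 + 23
    w *= handle(26)
    i = elems[depth]
    depth = 15 * 32 % process(elems)
    return w

7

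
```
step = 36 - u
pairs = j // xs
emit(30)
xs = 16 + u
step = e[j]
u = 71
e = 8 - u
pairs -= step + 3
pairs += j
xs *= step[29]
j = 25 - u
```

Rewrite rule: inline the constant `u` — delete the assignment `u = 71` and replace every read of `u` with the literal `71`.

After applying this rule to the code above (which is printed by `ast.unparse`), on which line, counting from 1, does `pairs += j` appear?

8

Transformed code:
step = 36 - 71
pairs = j // xs
emit(30)
xs = 16 + 71
step = e[j]
e = 8 - 71
pairs -= step + 3
pairs += j
xs *= step[29]
j = 25 - 71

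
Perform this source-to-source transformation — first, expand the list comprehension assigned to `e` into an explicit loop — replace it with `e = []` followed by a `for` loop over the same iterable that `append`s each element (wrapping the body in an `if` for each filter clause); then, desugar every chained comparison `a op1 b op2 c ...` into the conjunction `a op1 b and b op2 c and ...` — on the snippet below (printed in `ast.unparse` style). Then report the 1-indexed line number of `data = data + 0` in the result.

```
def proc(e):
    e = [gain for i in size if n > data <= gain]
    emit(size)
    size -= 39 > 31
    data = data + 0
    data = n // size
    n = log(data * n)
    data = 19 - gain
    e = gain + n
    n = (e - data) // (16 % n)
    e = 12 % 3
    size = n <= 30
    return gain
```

8

Transformed code:
def proc(e):
    e = []
    for i in size:
        if n > data and data <= gain:
            e.append(gain)
    emit(size)
    size -= 39 > 31
    data = data + 0
    data = n // size
    n = log(data * n)
    data = 19 - gain
    e = gain + n
    n = (e - data) // (16 % n)
    e = 12 % 3
    size = n <= 30
    return gain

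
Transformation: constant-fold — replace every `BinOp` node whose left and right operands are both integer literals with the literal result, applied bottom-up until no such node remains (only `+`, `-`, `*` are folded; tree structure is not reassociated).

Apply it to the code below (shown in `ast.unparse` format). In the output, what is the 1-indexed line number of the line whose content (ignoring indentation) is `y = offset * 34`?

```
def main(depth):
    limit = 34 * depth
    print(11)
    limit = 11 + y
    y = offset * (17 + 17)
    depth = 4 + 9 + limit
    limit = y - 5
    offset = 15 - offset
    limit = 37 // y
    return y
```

Transformed code:
def main(depth):
    limit = 34 * depth
    print(11)
    limit = 11 + y
    y = offset * 34
    depth = 13 + limit
    limit = y - 5
    offset = 15 - offset
    limit = 37 // y
    return y

5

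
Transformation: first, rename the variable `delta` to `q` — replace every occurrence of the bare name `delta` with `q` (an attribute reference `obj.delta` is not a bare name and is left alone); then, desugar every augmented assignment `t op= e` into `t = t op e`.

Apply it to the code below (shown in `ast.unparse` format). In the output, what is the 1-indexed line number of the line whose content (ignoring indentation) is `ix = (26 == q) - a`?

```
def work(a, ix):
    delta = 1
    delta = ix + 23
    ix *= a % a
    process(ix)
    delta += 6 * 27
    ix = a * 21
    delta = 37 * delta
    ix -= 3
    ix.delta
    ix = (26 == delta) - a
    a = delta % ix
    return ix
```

Transformed code:
def work(a, ix):
    q = 1
    q = ix + 23
    ix = ix * (a % a)
    process(ix)
    q = q + 6 * 27
    ix = a * 21
    q = 37 * q
    ix = ix - 3
    ix.delta
    ix = (26 == q) - a
    a = q % ix
    return ix

11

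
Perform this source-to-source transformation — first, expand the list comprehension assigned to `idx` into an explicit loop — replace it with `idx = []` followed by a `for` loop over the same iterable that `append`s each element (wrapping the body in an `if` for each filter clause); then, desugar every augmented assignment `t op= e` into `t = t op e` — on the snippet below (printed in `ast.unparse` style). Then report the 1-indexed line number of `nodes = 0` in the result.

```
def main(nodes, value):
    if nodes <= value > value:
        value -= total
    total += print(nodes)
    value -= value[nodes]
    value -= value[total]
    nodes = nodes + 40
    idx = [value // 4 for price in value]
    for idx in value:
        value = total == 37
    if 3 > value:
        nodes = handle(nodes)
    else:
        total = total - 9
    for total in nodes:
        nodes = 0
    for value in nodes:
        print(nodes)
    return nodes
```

Transformed code:
def main(nodes, value):
    if nodes <= value > value:
        value = value - total
    total = total + print(nodes)
    value = value - value[nodes]
    value = value - value[total]
    nodes = nodes + 40
    idx = []
    for price in value:
        idx.append(value // 4)
    for idx in value:
        value = total == 37
    if 3 > value:
        nodes = handle(nodes)
    else:
        total = total - 9
    for total in nodes:
        nodes = 0
    for value in nodes:
        print(nodes)
    return nodes

18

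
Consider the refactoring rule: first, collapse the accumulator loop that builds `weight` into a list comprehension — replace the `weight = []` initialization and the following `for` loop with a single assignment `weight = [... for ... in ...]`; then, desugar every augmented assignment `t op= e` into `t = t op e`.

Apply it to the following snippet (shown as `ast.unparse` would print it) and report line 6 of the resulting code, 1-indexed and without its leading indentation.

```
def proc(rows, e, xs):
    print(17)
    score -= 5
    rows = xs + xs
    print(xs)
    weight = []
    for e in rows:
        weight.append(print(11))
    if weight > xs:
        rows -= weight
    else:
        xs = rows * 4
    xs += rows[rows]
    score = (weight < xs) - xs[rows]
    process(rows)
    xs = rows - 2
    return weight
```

Transformed code:
def proc(rows, e, xs):
    print(17)
    score = score - 5
    rows = xs + xs
    print(xs)
    weight = [print(11) for e in rows]
    if weight > xs:
        rows = rows - weight
    else:
        xs = rows * 4
    xs = xs + rows[rows]
    score = (weight < xs) - xs[rows]
    process(rows)
    xs = rows - 2
    return weight

weight = [print(11) for e in rows]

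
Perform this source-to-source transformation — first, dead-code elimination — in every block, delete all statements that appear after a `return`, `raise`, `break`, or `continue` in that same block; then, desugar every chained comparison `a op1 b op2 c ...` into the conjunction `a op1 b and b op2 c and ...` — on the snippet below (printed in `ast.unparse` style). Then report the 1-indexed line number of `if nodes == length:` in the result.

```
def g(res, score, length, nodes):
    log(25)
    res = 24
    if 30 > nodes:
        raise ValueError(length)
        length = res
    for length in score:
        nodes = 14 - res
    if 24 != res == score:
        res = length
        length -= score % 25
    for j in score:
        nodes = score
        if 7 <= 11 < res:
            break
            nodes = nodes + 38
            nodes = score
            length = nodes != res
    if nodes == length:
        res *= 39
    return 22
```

15

Transformed code:
def g(res, score, length, nodes):
    log(25)
    res = 24
    if 30 > nodes:
        raise ValueError(length)
    for length in score:
        nodes = 14 - res
    if 24 != res and res == score:
        res = length
        length -= score % 25
    for j in score:
        nodes = score
        if 7 <= 11 and 11 < res:
            break
    if nodes == length:
        res *= 39
    return 22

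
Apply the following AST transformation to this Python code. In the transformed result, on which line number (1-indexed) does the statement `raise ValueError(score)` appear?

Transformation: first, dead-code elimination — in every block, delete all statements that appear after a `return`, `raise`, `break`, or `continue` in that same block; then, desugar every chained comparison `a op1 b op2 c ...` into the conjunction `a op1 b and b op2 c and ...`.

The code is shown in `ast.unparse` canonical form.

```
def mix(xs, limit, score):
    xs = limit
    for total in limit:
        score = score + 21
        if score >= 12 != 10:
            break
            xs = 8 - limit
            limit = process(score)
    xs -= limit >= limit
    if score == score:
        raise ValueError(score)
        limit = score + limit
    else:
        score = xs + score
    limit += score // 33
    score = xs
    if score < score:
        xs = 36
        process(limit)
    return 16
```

9

Transformed code:
def mix(xs, limit, score):
    xs = limit
    for total in limit:
        score = score + 21
        if score >= 12 and 12 != 10:
            break
    xs -= limit >= limit
    if score == score:
        raise ValueError(score)
    else:
        score = xs + score
    limit += score // 33
    score = xs
    if score < score:
        xs = 36
        process(limit)
    return 16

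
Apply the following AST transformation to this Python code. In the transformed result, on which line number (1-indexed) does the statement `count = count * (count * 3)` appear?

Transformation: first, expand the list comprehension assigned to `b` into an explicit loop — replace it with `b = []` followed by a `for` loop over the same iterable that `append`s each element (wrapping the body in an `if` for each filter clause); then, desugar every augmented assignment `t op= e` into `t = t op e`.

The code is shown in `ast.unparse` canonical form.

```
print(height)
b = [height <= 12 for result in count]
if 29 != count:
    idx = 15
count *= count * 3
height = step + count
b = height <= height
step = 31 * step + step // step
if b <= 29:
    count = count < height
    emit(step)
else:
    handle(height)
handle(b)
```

7

Transformed code:
print(height)
b = []
for result in count:
    b.append(height <= 12)
if 29 != count:
    idx = 15
count = count * (count * 3)
height = step + count
b = height <= height
step = 31 * step + step // step
if b <= 29:
    count = count < height
    emit(step)
else:
    handle(height)
handle(b)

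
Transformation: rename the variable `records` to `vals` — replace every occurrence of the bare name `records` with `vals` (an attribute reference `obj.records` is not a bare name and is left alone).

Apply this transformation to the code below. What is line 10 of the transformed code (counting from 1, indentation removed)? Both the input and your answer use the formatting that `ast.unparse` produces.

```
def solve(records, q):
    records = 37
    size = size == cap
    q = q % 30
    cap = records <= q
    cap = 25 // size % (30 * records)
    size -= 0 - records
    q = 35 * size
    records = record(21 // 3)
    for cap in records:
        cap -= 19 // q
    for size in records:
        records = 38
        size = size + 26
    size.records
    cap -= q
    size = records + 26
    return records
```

for cap in vals:

Transformed code:
def solve(vals, q):
    vals = 37
    size = size == cap
    q = q % 30
    cap = vals <= q
    cap = 25 // size % (30 * vals)
    size -= 0 - vals
    q = 35 * size
    vals = record(21 // 3)
    for cap in vals:
        cap -= 19 // q
    for size in vals:
        vals = 38
        size = size + 26
    size.records
    cap -= q
    size = vals + 26
    return vals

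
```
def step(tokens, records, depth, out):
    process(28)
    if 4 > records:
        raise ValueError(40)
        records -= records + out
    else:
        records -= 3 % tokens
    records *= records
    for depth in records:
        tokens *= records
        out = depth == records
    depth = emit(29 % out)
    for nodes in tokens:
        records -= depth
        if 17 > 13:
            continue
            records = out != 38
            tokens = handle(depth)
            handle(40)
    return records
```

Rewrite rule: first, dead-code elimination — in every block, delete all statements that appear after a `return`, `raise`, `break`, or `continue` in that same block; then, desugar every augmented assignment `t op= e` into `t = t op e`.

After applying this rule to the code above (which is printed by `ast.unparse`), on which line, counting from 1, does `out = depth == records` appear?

10

Transformed code:
def step(tokens, records, depth, out):
    process(28)
    if 4 > records:
        raise ValueError(40)
    else:
        records = records - 3 % tokens
    records = records * records
    for depth in records:
        tokens = tokens * records
        out = depth == records
    depth = emit(29 % out)
    for nodes in tokens:
        records = records - depth
        if 17 > 13:
            continue
    return records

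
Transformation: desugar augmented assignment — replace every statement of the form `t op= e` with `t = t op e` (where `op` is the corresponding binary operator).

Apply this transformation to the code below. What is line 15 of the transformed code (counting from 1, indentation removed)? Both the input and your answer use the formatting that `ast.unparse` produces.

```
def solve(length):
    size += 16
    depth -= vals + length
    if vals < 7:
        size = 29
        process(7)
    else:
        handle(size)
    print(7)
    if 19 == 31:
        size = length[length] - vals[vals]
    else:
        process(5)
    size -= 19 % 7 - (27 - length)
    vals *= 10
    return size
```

Transformed code:
def solve(length):
    size = size + 16
    depth = depth - (vals + length)
    if vals < 7:
        size = 29
        process(7)
    else:
        handle(size)
    print(7)
    if 19 == 31:
        size = length[length] - vals[vals]
    else:
        process(5)
    size = size - (19 % 7 - (27 - length))
    vals = vals * 10
    return size

vals = vals * 10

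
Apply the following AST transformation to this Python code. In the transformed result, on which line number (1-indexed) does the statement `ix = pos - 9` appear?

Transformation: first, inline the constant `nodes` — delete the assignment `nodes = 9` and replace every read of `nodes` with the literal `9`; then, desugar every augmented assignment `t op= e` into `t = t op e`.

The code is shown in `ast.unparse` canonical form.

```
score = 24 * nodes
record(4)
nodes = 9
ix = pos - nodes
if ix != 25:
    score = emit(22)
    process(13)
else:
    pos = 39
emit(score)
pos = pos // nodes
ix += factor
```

Transformed code:
score = 24 * 9
record(4)
ix = pos - 9
if ix != 25:
    score = emit(22)
    process(13)
else:
    pos = 39
emit(score)
pos = pos // 9
ix = ix + factor

3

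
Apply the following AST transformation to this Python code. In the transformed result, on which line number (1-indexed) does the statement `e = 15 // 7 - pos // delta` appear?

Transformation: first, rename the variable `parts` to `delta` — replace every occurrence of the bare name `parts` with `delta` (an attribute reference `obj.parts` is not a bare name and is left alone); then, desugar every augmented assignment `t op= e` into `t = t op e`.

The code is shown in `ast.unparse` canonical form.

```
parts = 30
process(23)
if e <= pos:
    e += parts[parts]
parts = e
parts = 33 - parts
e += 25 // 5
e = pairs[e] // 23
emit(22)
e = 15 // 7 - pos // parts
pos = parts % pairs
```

Transformed code:
delta = 30
process(23)
if e <= pos:
    e = e + delta[delta]
delta = e
delta = 33 - delta
e = e + 25 // 5
e = pairs[e] // 23
emit(22)
e = 15 // 7 - pos // delta
pos = delta % pairs

10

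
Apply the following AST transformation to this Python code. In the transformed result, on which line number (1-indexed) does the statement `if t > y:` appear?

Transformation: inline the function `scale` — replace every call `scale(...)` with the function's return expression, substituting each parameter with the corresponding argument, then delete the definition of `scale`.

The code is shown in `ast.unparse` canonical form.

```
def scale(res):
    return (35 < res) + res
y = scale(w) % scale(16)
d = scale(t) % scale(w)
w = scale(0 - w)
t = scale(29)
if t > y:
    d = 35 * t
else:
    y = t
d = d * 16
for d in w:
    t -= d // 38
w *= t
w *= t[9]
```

Transformed code:
y = ((35 < w) + w) % ((35 < 16) + 16)
d = ((35 < t) + t) % ((35 < w) + w)
w = (35 < 0 - w) + (0 - w)
t = (35 < 29) + 29
if t > y:
    d = 35 * t
else:
    y = t
d = d * 16
for d in w:
    t -= d // 38
w *= t
w *= t[9]

5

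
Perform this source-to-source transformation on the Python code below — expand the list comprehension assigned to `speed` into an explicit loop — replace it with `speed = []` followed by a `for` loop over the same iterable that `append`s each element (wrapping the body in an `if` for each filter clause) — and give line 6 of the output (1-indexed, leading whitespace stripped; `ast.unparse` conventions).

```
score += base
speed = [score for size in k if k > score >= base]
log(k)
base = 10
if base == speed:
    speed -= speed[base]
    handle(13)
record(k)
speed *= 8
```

Transformed code:
score += base
speed = []
for size in k:
    if k > score >= base:
        speed.append(score)
log(k)
base = 10
if base == speed:
    speed -= speed[base]
    handle(13)
record(k)
speed *= 8

log(k)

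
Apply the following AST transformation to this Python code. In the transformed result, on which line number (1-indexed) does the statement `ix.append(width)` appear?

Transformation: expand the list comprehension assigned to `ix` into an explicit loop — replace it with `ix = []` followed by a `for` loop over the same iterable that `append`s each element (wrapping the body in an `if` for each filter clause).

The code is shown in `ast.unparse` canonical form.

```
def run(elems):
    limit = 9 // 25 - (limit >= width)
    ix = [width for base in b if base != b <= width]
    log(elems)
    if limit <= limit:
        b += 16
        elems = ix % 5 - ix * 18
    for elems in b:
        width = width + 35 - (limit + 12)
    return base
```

6

Transformed code:
def run(elems):
    limit = 9 // 25 - (limit >= width)
    ix = []
    for base in b:
        if base != b <= width:
            ix.append(width)
    log(elems)
    if limit <= limit:
        b += 16
        elems = ix % 5 - ix * 18
    for elems in b:
        width = width + 35 - (limit + 12)
    return base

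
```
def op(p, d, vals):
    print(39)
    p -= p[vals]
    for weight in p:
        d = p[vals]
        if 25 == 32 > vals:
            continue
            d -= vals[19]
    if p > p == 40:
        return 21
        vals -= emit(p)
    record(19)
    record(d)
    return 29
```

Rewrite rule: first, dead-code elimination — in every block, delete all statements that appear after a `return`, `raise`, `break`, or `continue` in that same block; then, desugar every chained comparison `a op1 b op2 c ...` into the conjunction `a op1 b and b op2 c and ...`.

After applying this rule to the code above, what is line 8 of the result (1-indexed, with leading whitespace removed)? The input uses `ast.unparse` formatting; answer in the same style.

Transformed code:
def op(p, d, vals):
    print(39)
    p -= p[vals]
    for weight in p:
        d = p[vals]
        if 25 == 32 and 32 > vals:
            continue
    if p > p and p == 40:
        return 21
    record(19)
    record(d)
    return 29

if p > p and p == 40:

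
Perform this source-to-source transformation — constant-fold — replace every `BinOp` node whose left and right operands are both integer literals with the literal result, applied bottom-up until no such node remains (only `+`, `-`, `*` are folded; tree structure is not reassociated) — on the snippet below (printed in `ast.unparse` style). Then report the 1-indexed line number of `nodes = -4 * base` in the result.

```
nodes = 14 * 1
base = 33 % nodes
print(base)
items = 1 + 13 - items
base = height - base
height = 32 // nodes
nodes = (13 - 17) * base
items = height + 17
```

7

Transformed code:
nodes = 14
base = 33 % nodes
print(base)
items = 14 - items
base = height - base
height = 32 // nodes
nodes = -4 * base
items = height + 17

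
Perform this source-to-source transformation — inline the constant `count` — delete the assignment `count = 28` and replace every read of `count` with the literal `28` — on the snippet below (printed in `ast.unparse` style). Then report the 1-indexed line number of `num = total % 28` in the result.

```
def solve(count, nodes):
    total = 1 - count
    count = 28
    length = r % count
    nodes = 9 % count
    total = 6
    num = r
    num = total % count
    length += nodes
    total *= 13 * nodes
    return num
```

Transformed code:
def solve(count, nodes):
    total = 1 - 28
    length = r % 28
    nodes = 9 % 28
    total = 6
    num = r
    num = total % 28
    length += nodes
    total *= 13 * nodes
    return num

7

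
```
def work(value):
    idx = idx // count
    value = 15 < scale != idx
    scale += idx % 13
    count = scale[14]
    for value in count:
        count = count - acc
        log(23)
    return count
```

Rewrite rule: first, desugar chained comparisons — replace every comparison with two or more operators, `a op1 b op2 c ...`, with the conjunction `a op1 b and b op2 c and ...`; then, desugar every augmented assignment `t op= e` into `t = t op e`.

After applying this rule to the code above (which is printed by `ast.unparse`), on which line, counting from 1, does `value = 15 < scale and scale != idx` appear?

3

Transformed code:
def work(value):
    idx = idx // count
    value = 15 < scale and scale != idx
    scale = scale + idx % 13
    count = scale[14]
    for value in count:
        count = count - acc
        log(23)
    return count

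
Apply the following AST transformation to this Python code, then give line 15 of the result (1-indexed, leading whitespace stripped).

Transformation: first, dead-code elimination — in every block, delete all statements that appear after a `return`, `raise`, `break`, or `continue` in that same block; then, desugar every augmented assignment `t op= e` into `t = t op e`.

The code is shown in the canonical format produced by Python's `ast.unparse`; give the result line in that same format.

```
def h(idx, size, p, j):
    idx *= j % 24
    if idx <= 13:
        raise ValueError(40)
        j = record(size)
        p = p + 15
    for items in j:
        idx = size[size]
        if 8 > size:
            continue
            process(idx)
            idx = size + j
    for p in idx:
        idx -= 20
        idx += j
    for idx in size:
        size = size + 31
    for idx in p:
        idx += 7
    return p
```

idx = idx + 7

Transformed code:
def h(idx, size, p, j):
    idx = idx * (j % 24)
    if idx <= 13:
        raise ValueError(40)
    for items in j:
        idx = size[size]
        if 8 > size:
            continue
    for p in idx:
        idx = idx - 20
        idx = idx + j
    for idx in size:
        size = size + 31
    for idx in p:
        idx = idx + 7
    return p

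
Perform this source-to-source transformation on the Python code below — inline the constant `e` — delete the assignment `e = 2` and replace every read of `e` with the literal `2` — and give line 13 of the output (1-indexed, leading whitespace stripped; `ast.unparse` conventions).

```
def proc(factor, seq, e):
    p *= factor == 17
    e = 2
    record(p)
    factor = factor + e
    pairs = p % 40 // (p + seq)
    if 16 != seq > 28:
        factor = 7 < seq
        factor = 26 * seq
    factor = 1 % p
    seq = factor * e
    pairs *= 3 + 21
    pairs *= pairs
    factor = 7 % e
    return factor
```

factor = 7 % 2

Transformed code:
def proc(factor, seq, e):
    p *= factor == 17
    record(p)
    factor = factor + 2
    pairs = p % 40 // (p + seq)
    if 16 != seq > 28:
        factor = 7 < seq
        factor = 26 * seq
    factor = 1 % p
    seq = factor * 2
    pairs *= 3 + 21
    pairs *= pairs
    factor = 7 % 2
    return factor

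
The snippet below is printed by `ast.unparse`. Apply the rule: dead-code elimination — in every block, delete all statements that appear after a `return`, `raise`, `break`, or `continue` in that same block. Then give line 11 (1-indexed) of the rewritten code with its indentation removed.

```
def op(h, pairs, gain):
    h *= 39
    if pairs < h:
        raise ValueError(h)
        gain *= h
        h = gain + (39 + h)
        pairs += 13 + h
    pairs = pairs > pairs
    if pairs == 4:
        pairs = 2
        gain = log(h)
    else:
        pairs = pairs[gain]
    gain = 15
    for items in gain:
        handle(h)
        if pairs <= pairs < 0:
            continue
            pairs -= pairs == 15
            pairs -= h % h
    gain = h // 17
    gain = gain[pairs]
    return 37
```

gain = 15

Transformed code:
def op(h, pairs, gain):
    h *= 39
    if pairs < h:
        raise ValueError(h)
    pairs = pairs > pairs
    if pairs == 4:
        pairs = 2
        gain = log(h)
    else:
        pairs = pairs[gain]
    gain = 15
    for items in gain:
        handle(h)
        if pairs <= pairs < 0:
            continue
    gain = h // 17
    gain = gain[pairs]
    return 37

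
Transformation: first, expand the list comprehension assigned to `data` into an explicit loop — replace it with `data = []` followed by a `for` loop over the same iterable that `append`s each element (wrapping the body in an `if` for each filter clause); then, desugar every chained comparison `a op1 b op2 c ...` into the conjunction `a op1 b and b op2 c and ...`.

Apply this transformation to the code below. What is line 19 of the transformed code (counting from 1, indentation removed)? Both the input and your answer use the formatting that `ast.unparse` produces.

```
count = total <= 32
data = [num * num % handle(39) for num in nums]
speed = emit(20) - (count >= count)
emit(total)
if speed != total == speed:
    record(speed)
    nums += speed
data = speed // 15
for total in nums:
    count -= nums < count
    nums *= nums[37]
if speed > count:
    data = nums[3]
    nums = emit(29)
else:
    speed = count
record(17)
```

record(17)

Transformed code:
count = total <= 32
data = []
for num in nums:
    data.append(num * num % handle(39))
speed = emit(20) - (count >= count)
emit(total)
if speed != total and total == speed:
    record(speed)
    nums += speed
data = speed // 15
for total in nums:
    count -= nums < count
    nums *= nums[37]
if speed > count:
    data = nums[3]
    nums = emit(29)
else:
    speed = count
record(17)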